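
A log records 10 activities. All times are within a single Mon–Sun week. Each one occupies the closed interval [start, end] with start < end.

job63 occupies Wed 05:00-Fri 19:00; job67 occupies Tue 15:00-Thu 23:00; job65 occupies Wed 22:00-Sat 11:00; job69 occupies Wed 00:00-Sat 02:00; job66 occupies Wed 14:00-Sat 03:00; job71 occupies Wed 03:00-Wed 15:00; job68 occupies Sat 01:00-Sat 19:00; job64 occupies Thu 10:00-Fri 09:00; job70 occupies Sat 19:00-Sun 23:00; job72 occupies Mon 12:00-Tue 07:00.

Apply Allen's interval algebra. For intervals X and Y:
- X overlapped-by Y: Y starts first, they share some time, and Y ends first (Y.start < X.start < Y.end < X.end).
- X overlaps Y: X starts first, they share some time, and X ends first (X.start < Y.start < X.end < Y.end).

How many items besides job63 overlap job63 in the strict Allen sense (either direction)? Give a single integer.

4

Target job63 = [Wed 05:00, Fri 19:00].
job64 [Thu 10:00, Fri 09:00] → during → no.
job65 [Wed 22:00, Sat 11:00] → overlapped-by → counts.
job66 [Wed 14:00, Sat 03:00] → overlapped-by → counts.
job67 [Tue 15:00, Thu 23:00] → overlaps → counts.
job68 [Sat 01:00, Sat 19:00] → after → no.
job69 [Wed 00:00, Sat 02:00] → contains → no.
job70 [Sat 19:00, Sun 23:00] → after → no.
job71 [Wed 03:00, Wed 15:00] → overlaps → counts.
job72 [Mon 12:00, Tue 07:00] → before → no.
Total: 4.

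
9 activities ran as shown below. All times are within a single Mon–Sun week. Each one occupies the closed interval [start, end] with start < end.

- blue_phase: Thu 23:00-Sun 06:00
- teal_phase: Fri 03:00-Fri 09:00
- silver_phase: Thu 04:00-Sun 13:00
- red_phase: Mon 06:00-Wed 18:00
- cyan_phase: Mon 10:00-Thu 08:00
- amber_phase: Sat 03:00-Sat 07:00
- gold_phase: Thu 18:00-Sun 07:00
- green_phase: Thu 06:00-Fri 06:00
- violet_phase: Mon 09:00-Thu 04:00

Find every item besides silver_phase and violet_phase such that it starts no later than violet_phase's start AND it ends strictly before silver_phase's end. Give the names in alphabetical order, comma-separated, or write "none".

Conditions: its start is no later than violet_phase's start (X.start <= Mon 09:00) AND its end is strictly before silver_phase's end (X.end < Sun 13:00).
amber_phase: start Sat 03:00 <= Mon 09:00? ✗; end Sat 07:00 < Sun 13:00? ✓ → no.
blue_phase: start Thu 23:00 <= Mon 09:00? ✗; end Sun 06:00 < Sun 13:00? ✓ → no.
cyan_phase: start Mon 10:00 <= Mon 09:00? ✗; end Thu 08:00 < Sun 13:00? ✓ → no.
gold_phase: start Thu 18:00 <= Mon 09:00? ✗; end Sun 07:00 < Sun 13:00? ✓ → no.
green_phase: start Thu 06:00 <= Mon 09:00? ✗; end Fri 06:00 < Sun 13:00? ✓ → no.
red_phase: start Mon 06:00 <= Mon 09:00? ✓; end Wed 18:00 < Sun 13:00? ✓ → yes.
teal_phase: start Fri 03:00 <= Mon 09:00? ✗; end Fri 09:00 < Sun 13:00? ✓ → no.
Result: red_phase.

red_phase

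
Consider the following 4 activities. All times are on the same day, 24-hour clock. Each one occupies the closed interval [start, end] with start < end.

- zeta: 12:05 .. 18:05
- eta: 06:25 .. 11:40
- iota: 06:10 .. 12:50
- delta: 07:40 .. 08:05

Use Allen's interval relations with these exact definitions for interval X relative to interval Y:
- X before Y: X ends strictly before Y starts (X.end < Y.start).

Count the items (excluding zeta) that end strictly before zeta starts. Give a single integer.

2

Target zeta = [12:05, 18:05].
delta [07:40, 08:05] → before → counts.
eta [06:25, 11:40] → before → counts.
iota [06:10, 12:50] → overlaps → no.
Total: 2.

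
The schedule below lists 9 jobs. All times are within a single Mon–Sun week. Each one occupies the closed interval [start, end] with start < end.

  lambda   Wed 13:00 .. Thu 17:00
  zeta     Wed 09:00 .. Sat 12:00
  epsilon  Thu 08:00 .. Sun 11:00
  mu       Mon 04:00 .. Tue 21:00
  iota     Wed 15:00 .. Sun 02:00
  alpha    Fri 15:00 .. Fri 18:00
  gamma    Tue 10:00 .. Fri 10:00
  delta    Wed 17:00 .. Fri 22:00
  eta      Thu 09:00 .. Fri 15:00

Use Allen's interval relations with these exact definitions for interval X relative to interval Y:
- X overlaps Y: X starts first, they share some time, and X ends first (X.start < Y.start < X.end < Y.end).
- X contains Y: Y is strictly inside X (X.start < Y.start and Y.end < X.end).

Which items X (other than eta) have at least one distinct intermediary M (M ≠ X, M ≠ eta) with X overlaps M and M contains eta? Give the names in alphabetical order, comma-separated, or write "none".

delta, gamma, iota, lambda, zeta

Target eta = [Thu 09:00, Fri 15:00].
Intermediaries M with M contains eta: delta, epsilon, iota, zeta.
Via delta — items with X overlaps delta: gamma, lambda.
Via epsilon — items with X overlaps epsilon: delta, gamma, iota, lambda, zeta.
Via iota — items with X overlaps iota: gamma, lambda, zeta.
Via zeta — items with X overlaps zeta: gamma.
Union: delta, gamma, iota, lambda, zeta.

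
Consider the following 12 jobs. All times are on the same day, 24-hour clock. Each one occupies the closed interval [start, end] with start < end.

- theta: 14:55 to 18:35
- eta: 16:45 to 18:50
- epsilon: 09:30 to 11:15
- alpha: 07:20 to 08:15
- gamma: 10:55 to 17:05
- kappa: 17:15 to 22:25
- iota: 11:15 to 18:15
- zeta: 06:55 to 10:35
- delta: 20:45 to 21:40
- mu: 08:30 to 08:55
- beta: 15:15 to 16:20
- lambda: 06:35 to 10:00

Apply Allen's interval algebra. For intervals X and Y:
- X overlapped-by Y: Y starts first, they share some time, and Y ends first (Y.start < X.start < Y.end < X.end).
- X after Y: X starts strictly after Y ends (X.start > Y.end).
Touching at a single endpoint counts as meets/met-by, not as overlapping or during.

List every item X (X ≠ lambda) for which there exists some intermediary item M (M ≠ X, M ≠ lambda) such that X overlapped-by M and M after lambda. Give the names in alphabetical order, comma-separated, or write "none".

Target lambda = [06:35, 10:00].
Intermediaries M with M after lambda: beta, delta, eta, gamma, iota, kappa, theta.
Via beta — items with X overlapped-by beta: none.
Via delta — items with X overlapped-by delta: none.
Via eta — items with X overlapped-by eta: kappa.
Via gamma — items with X overlapped-by gamma: eta, iota, theta.
Via iota — items with X overlapped-by iota: eta, kappa, theta.
Via kappa — items with X overlapped-by kappa: none.
Via theta — items with X overlapped-by theta: eta, kappa.
Union: eta, iota, kappa, theta.

eta, iota, kappa, theta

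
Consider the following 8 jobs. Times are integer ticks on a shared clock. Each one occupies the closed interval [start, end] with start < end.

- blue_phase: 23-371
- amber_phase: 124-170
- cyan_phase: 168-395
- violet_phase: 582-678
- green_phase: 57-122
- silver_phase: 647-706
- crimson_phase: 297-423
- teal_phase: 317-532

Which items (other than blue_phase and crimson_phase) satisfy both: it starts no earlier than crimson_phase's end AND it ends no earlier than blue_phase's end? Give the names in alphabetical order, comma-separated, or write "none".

Conditions: its start is no earlier than crimson_phase's end (X.start >= 423) AND its end is no earlier than blue_phase's end (X.end >= 371).
amber_phase: start 124 >= 423? ✗; end 170 >= 371? ✗ → no.
cyan_phase: start 168 >= 423? ✗; end 395 >= 371? ✓ → no.
green_phase: start 57 >= 423? ✗; end 122 >= 371? ✗ → no.
silver_phase: start 647 >= 423? ✓; end 706 >= 371? ✓ → yes.
teal_phase: start 317 >= 423? ✗; end 532 >= 371? ✓ → no.
violet_phase: start 582 >= 423? ✓; end 678 >= 371? ✓ → yes.
Result: silver_phase, violet_phase.

silver_phase, violet_phase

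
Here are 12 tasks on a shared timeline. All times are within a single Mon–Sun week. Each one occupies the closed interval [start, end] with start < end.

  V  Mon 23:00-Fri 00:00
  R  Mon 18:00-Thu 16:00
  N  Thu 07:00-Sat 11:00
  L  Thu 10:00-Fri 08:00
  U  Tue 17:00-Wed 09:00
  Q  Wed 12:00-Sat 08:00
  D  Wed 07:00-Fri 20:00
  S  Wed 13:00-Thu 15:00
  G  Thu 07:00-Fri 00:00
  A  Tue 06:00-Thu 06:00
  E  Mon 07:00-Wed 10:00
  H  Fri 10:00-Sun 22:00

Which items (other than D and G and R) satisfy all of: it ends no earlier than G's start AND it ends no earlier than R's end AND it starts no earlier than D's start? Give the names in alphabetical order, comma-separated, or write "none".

H, L, N, Q

Conditions: its end is no earlier than G's start (X.end >= Thu 07:00) AND its end is no earlier than R's end (X.end >= Thu 16:00) AND its start is no earlier than D's start (X.start >= Wed 07:00).
A: end Thu 06:00 >= Thu 07:00? ✗; end Thu 06:00 >= Thu 16:00? ✗; start Tue 06:00 >= Wed 07:00? ✗ → no.
E: end Wed 10:00 >= Thu 07:00? ✗; end Wed 10:00 >= Thu 16:00? ✗; start Mon 07:00 >= Wed 07:00? ✗ → no.
H: end Sun 22:00 >= Thu 07:00? ✓; end Sun 22:00 >= Thu 16:00? ✓; start Fri 10:00 >= Wed 07:00? ✓ → yes.
L: end Fri 08:00 >= Thu 07:00? ✓; end Fri 08:00 >= Thu 16:00? ✓; start Thu 10:00 >= Wed 07:00? ✓ → yes.
N: end Sat 11:00 >= Thu 07:00? ✓; end Sat 11:00 >= Thu 16:00? ✓; start Thu 07:00 >= Wed 07:00? ✓ → yes.
Q: end Sat 08:00 >= Thu 07:00? ✓; end Sat 08:00 >= Thu 16:00? ✓; start Wed 12:00 >= Wed 07:00? ✓ → yes.
S: end Thu 15:00 >= Thu 07:00? ✓; end Thu 15:00 >= Thu 16:00? ✗; start Wed 13:00 >= Wed 07:00? ✓ → no.
U: end Wed 09:00 >= Thu 07:00? ✗; end Wed 09:00 >= Thu 16:00? ✗; start Tue 17:00 >= Wed 07:00? ✗ → no.
V: end Fri 00:00 >= Thu 07:00? ✓; end Fri 00:00 >= Thu 16:00? ✓; start Mon 23:00 >= Wed 07:00? ✗ → no.
Result: H, L, N, Q.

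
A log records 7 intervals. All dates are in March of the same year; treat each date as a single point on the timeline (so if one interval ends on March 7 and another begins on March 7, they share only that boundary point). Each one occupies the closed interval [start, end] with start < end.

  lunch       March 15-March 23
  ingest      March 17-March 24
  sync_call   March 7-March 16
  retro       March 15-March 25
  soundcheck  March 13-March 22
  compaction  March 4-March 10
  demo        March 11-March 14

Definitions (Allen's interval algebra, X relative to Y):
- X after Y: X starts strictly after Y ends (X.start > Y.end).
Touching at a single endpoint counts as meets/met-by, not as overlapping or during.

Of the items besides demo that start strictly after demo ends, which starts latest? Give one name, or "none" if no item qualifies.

ingest

Target demo = [March 11, March 14].
compaction [March 4, March 10] → before → excluded.
ingest [March 17, March 24] → after → candidate.
lunch [March 15, March 23] → after → candidate.
retro [March 15, March 25] → after → candidate.
soundcheck [March 13, March 22] → overlapped-by → excluded.
sync_call [March 7, March 16] → contains → excluded.
Among candidates, latest start is March 17 → ingest.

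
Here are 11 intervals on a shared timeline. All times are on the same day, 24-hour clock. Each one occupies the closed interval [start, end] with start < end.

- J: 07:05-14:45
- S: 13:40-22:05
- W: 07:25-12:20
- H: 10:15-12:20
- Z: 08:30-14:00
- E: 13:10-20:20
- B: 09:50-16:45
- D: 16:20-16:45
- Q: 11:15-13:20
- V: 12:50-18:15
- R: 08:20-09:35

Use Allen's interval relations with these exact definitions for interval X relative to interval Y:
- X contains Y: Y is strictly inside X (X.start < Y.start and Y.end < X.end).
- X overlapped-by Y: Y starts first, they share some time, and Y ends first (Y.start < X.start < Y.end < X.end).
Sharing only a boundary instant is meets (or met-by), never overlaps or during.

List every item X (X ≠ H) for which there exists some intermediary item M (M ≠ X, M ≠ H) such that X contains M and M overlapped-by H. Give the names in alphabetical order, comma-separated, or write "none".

B, J, Z

Target H = [10:15, 12:20].
Intermediaries M with M overlapped-by H: Q.
Via Q — items with X contains Q: B, J, Z.
Union: B, J, Z.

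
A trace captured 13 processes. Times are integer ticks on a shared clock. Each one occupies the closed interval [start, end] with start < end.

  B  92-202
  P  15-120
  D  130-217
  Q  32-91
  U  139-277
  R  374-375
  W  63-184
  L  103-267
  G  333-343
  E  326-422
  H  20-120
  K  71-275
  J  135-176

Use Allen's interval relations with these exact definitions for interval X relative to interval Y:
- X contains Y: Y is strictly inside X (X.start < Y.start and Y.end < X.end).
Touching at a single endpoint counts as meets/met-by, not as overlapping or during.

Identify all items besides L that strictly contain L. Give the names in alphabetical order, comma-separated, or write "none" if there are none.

K

Target L = [103, 267].
B [92, 202] → overlaps → no.
D [130, 217] → during → no.
E [326, 422] → after → no.
G [333, 343] → after → no.
H [20, 120] → overlaps → no.
J [135, 176] → during → no.
K [71, 275] → contains → yes.
P [15, 120] → overlaps → no.
Q [32, 91] → before → no.
R [374, 375] → after → no.
U [139, 277] → overlapped-by → no.
W [63, 184] → overlaps → no.
Result: K.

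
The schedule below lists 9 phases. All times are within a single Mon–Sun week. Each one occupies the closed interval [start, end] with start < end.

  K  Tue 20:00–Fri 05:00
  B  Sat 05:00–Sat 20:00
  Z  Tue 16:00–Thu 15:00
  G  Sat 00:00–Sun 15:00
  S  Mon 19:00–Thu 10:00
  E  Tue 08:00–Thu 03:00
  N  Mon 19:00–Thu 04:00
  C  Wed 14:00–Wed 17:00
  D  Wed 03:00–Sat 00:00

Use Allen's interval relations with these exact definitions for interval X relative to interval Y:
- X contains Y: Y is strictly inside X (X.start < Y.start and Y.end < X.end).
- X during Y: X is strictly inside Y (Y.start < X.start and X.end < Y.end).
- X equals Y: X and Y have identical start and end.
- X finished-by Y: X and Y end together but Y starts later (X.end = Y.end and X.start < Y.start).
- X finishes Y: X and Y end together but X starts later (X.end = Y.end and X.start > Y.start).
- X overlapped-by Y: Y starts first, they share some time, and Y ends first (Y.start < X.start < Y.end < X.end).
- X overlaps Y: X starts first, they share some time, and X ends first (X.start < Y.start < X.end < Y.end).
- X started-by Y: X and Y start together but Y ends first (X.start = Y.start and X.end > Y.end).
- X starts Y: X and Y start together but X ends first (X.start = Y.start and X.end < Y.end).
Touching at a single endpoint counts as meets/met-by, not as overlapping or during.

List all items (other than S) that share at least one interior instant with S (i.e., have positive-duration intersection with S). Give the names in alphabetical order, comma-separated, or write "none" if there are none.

C, D, E, K, N, Z

Target S = [Mon 19:00, Thu 10:00].
B [Sat 05:00, Sat 20:00] → after → no.
C [Wed 14:00, Wed 17:00] → during → yes.
D [Wed 03:00, Sat 00:00] → overlapped-by → yes.
E [Tue 08:00, Thu 03:00] → during → yes.
G [Sat 00:00, Sun 15:00] → after → no.
K [Tue 20:00, Fri 05:00] → overlapped-by → yes.
N [Mon 19:00, Thu 04:00] → starts → yes.
Z [Tue 16:00, Thu 15:00] → overlapped-by → yes.
Result: C, D, E, K, N, Z.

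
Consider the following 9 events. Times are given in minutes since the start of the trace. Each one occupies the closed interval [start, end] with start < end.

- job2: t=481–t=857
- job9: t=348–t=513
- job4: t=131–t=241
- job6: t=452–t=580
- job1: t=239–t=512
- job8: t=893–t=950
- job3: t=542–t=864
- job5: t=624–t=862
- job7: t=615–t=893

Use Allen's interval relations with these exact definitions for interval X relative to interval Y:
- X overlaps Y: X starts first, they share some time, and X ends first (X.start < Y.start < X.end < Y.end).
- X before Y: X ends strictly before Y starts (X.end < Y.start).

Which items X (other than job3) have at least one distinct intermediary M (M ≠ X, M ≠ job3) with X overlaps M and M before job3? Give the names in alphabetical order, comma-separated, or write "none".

job1, job4

Target job3 = [t=542, t=864].
Intermediaries M with M before job3: job1, job4, job9.
Via job1 — items with X overlaps job1: job4.
Via job4 — items with X overlaps job4: none.
Via job9 — items with X overlaps job9: job1.
Union: job1, job4.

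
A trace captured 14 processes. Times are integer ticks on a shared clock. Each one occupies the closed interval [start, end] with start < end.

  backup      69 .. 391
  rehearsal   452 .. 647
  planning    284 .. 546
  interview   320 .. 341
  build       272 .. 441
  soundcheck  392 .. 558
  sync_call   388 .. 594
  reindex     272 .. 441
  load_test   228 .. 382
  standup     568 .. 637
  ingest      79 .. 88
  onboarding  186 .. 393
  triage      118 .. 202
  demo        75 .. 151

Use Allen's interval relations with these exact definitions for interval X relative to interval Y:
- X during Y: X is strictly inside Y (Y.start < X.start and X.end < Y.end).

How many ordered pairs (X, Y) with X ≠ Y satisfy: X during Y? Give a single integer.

Checking all 182 ordered pairs for relation 'during'; matching pairs in alphabetical order:
(demo, backup): demo during backup ✓
(ingest, backup): ingest during backup ✓
(ingest, demo): ingest during demo ✓
(interview, backup): interview during backup ✓
(interview, build): interview during build ✓
(interview, load_test): interview during load_test ✓
(interview, onboarding): interview during onboarding ✓
(interview, planning): interview during planning ✓
(interview, reindex): interview during reindex ✓
(load_test, backup): load_test during backup ✓
(load_test, onboarding): load_test during onboarding ✓
(soundcheck, sync_call): soundcheck during sync_call ✓
(standup, rehearsal): standup during rehearsal ✓
(triage, backup): triage during backup ✓
Count: 14.

14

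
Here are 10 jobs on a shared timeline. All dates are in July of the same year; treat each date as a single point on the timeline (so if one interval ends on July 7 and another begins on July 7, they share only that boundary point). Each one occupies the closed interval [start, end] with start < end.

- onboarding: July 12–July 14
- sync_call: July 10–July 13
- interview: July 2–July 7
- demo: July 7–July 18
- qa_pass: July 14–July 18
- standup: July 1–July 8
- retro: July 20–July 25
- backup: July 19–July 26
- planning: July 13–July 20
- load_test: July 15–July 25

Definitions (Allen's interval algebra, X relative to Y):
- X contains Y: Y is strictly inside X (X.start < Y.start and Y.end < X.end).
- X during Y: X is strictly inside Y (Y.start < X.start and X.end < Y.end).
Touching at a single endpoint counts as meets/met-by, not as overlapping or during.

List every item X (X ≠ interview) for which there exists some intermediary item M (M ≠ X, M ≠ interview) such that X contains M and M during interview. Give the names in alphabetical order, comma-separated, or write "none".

none

Target interview = [July 2, July 7].
Intermediaries M with M during interview: none.
Union: none.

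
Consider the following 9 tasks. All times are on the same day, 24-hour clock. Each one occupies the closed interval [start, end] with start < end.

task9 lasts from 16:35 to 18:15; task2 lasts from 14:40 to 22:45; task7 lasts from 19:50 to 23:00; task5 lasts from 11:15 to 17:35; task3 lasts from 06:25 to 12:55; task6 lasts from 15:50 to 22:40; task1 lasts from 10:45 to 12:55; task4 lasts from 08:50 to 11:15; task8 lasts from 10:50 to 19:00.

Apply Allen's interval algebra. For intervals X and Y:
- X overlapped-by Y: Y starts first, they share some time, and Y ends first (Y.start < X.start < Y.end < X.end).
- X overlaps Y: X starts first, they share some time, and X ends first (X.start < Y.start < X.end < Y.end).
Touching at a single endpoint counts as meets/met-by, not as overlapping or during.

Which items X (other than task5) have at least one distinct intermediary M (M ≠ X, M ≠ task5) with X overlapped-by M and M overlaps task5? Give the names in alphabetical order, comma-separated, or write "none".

task8

Target task5 = [11:15, 17:35].
Intermediaries M with M overlaps task5: task1, task3.
Via task1 — items with X overlapped-by task1: task8.
Via task3 — items with X overlapped-by task3: task8.
Union: task8.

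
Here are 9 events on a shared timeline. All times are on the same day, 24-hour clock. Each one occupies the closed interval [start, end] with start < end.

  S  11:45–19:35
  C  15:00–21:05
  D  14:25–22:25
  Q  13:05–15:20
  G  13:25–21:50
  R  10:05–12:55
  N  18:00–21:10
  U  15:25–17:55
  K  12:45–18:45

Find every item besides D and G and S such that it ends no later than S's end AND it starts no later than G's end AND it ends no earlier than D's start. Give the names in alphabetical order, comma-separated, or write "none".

K, Q, U

Conditions: its end is no later than S's end (X.end <= 19:35) AND its start is no later than G's end (X.start <= 21:50) AND its end is no earlier than D's start (X.end >= 14:25).
C: end 21:05 <= 19:35? ✗; start 15:00 <= 21:50? ✓; end 21:05 >= 14:25? ✓ → no.
K: end 18:45 <= 19:35? ✓; start 12:45 <= 21:50? ✓; end 18:45 >= 14:25? ✓ → yes.
N: end 21:10 <= 19:35? ✗; start 18:00 <= 21:50? ✓; end 21:10 >= 14:25? ✓ → no.
Q: end 15:20 <= 19:35? ✓; start 13:05 <= 21:50? ✓; end 15:20 >= 14:25? ✓ → yes.
R: end 12:55 <= 19:35? ✓; start 10:05 <= 21:50? ✓; end 12:55 >= 14:25? ✗ → no.
U: end 17:55 <= 19:35? ✓; start 15:25 <= 21:50? ✓; end 17:55 >= 14:25? ✓ → yes.
Result: K, Q, U.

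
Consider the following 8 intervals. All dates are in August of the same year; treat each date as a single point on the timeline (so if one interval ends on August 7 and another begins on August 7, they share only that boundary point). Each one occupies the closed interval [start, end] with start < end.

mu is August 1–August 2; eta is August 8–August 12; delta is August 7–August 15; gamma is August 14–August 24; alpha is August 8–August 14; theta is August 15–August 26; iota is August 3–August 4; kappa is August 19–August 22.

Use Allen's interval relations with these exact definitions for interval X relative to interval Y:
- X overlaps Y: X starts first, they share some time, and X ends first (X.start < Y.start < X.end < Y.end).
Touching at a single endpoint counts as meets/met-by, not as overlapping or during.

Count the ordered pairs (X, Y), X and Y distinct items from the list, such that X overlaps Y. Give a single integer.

2

Checking all 56 ordered pairs for relation 'overlaps'; matching pairs in alphabetical order:
(delta, gamma): delta overlaps gamma ✓
(gamma, theta): gamma overlaps theta ✓
Count: 2.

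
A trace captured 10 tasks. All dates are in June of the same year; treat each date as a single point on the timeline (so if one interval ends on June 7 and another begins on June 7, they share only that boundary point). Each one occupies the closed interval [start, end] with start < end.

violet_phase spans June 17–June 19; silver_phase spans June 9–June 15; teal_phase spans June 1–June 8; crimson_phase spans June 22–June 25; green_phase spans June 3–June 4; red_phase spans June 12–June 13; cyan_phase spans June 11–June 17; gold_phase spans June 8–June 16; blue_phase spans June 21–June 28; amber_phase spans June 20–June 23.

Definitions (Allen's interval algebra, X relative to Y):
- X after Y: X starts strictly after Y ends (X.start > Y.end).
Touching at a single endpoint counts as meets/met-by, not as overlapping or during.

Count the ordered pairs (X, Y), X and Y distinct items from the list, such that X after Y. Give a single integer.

Checking all 90 ordered pairs for relation 'after'; matching pairs in alphabetical order:
(amber_phase, cyan_phase): amber_phase after cyan_phase ✓
(amber_phase, gold_phase): amber_phase after gold_phase ✓
(amber_phase, green_phase): amber_phase after green_phase ✓
(amber_phase, red_phase): amber_phase after red_phase ✓
(amber_phase, silver_phase): amber_phase after silver_phase ✓
(amber_phase, teal_phase): amber_phase after teal_phase ✓
(amber_phase, violet_phase): amber_phase after violet_phase ✓
(blue_phase, cyan_phase): blue_phase after cyan_phase ✓
(blue_phase, gold_phase): blue_phase after gold_phase ✓
(blue_phase, green_phase): blue_phase after green_phase ✓
(blue_phase, red_phase): blue_phase after red_phase ✓
(blue_phase, silver_phase): blue_phase after silver_phase ✓
(blue_phase, teal_phase): blue_phase after teal_phase ✓
(blue_phase, violet_phase): blue_phase after violet_phase ✓
(crimson_phase, cyan_phase): crimson_phase after cyan_phase ✓
(crimson_phase, gold_phase): crimson_phase after gold_phase ✓
(crimson_phase, green_phase): crimson_phase after green_phase ✓
(crimson_phase, red_phase): crimson_phase after red_phase ✓
(crimson_phase, silver_phase): crimson_phase after silver_phase ✓
(crimson_phase, teal_phase): crimson_phase after teal_phase ✓
(crimson_phase, violet_phase): crimson_phase after violet_phase ✓
(cyan_phase, green_phase): cyan_phase after green_phase ✓
(cyan_phase, teal_phase): cyan_phase after teal_phase ✓
(gold_phase, green_phase): gold_phase after green_phase ✓
... plus 9 further pairs not listed.
Count: 33.

33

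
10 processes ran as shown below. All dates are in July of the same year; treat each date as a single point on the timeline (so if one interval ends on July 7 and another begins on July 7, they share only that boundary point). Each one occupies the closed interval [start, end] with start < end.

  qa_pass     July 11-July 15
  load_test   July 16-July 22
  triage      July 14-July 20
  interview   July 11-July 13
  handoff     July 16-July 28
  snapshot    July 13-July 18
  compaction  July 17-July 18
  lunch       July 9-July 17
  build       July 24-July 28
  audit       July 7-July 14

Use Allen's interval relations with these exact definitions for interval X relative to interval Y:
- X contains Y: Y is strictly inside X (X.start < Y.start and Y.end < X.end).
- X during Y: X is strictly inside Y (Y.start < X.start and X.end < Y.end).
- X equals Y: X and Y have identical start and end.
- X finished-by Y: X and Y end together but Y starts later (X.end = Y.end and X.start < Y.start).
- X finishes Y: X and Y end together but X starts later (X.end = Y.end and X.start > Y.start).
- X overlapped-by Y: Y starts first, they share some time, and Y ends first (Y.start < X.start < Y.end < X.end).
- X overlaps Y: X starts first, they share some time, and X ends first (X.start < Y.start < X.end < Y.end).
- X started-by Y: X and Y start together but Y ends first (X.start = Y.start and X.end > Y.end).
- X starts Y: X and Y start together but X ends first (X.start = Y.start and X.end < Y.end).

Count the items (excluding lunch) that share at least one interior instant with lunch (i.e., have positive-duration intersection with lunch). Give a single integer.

7

Target lunch = [July 9, July 17].
audit [July 7, July 14] → overlaps → counts.
build [July 24, July 28] → after → no.
compaction [July 17, July 18] → met-by → no.
handoff [July 16, July 28] → overlapped-by → counts.
interview [July 11, July 13] → during → counts.
load_test [July 16, July 22] → overlapped-by → counts.
qa_pass [July 11, July 15] → during → counts.
snapshot [July 13, July 18] → overlapped-by → counts.
triage [July 14, July 20] → overlapped-by → counts.
Total: 7.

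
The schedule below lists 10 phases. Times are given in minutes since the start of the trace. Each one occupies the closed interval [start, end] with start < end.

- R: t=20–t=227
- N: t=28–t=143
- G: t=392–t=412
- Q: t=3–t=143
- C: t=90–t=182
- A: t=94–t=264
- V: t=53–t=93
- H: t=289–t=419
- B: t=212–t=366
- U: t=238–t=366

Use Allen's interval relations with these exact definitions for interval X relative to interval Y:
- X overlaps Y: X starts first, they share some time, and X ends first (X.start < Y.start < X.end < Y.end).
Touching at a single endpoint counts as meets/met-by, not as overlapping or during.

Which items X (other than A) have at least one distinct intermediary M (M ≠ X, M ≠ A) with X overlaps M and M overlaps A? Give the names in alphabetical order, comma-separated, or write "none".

N, Q, V

Target A = [t=94, t=264].
Intermediaries M with M overlaps A: C, N, Q, R.
Via C — items with X overlaps C: N, Q, V.
Via N — items with X overlaps N: none.
Via Q — items with X overlaps Q: none.
Via R — items with X overlaps R: Q.
Union: N, Q, V.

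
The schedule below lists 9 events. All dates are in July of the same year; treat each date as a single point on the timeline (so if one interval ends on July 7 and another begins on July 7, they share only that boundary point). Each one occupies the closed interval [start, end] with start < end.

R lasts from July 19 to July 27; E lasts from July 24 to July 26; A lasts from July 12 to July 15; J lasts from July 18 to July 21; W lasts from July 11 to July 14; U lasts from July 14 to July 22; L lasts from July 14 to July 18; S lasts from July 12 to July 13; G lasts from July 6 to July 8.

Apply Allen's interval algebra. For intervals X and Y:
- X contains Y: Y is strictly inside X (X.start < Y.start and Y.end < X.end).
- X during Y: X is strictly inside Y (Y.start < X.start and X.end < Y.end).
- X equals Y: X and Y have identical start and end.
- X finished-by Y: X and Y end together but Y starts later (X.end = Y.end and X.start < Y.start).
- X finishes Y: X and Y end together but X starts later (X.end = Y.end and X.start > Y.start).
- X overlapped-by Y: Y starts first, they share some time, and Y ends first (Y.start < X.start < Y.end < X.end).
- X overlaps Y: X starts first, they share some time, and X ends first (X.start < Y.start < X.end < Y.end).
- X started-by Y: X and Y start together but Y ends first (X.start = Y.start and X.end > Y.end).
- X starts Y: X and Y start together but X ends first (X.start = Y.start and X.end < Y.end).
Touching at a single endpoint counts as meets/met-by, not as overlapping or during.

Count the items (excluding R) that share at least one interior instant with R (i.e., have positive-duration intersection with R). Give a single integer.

Target R = [July 19, July 27].
A [July 12, July 15] → before → no.
E [July 24, July 26] → during → counts.
G [July 6, July 8] → before → no.
J [July 18, July 21] → overlaps → counts.
L [July 14, July 18] → before → no.
S [July 12, July 13] → before → no.
U [July 14, July 22] → overlaps → counts.
W [July 11, July 14] → before → no.
Total: 3.

3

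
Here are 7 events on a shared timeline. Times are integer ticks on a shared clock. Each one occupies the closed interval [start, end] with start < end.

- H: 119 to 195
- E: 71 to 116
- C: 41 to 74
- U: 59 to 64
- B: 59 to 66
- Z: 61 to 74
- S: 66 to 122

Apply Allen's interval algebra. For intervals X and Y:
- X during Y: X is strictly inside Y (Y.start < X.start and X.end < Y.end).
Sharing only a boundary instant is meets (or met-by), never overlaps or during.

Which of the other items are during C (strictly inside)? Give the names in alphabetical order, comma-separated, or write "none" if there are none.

Target C = [41, 74].
B [59, 66] → during → yes.
E [71, 116] → overlapped-by → no.
H [119, 195] → after → no.
S [66, 122] → overlapped-by → no.
U [59, 64] → during → yes.
Z [61, 74] → finishes → no.
Result: B, U.

B, U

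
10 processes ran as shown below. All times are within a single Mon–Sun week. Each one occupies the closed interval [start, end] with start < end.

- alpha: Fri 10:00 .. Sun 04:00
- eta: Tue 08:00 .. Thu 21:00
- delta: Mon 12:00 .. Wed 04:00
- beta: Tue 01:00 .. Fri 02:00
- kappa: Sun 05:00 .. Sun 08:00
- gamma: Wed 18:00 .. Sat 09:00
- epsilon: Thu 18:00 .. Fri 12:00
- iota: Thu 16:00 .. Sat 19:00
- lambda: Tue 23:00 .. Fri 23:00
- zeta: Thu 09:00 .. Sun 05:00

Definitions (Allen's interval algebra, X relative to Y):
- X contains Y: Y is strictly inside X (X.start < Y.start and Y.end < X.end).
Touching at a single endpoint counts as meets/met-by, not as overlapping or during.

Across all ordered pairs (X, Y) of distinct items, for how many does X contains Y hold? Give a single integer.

Checking all 90 ordered pairs for relation 'contains'; matching pairs in alphabetical order:
(beta, eta): beta contains eta ✓
(gamma, epsilon): gamma contains epsilon ✓
(iota, epsilon): iota contains epsilon ✓
(lambda, epsilon): lambda contains epsilon ✓
(zeta, alpha): zeta contains alpha ✓
(zeta, epsilon): zeta contains epsilon ✓
(zeta, iota): zeta contains iota ✓
Count: 7.

7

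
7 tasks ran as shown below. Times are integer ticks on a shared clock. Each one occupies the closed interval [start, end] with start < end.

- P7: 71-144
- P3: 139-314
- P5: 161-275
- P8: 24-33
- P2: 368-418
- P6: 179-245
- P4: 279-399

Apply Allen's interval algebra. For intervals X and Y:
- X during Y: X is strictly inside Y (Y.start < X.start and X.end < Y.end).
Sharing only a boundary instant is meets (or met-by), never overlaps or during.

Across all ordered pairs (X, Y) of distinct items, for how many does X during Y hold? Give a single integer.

Checking all 42 ordered pairs for relation 'during'; matching pairs in alphabetical order:
(P5, P3): P5 during P3 ✓
(P6, P3): P6 during P3 ✓
(P6, P5): P6 during P5 ✓
Count: 3.

3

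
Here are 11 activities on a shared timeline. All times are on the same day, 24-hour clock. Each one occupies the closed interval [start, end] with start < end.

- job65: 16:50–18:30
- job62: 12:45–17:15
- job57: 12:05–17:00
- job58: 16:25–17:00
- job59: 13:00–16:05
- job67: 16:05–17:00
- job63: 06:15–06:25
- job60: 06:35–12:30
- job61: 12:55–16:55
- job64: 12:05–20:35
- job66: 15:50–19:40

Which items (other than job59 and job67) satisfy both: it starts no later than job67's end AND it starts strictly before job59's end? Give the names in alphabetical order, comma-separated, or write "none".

job57, job60, job61, job62, job63, job64, job66

Conditions: its start is no later than job67's end (X.start <= 17:00) AND its start is strictly before job59's end (X.start < 16:05).
job57: start 12:05 <= 17:00? ✓; start 12:05 < 16:05? ✓ → yes.
job58: start 16:25 <= 17:00? ✓; start 16:25 < 16:05? ✗ → no.
job60: start 06:35 <= 17:00? ✓; start 06:35 < 16:05? ✓ → yes.
job61: start 12:55 <= 17:00? ✓; start 12:55 < 16:05? ✓ → yes.
job62: start 12:45 <= 17:00? ✓; start 12:45 < 16:05? ✓ → yes.
job63: start 06:15 <= 17:00? ✓; start 06:15 < 16:05? ✓ → yes.
job64: start 12:05 <= 17:00? ✓; start 12:05 < 16:05? ✓ → yes.
job65: start 16:50 <= 17:00? ✓; start 16:50 < 16:05? ✗ → no.
job66: start 15:50 <= 17:00? ✓; start 15:50 < 16:05? ✓ → yes.
Result: job57, job60, job61, job62, job63, job64, job66.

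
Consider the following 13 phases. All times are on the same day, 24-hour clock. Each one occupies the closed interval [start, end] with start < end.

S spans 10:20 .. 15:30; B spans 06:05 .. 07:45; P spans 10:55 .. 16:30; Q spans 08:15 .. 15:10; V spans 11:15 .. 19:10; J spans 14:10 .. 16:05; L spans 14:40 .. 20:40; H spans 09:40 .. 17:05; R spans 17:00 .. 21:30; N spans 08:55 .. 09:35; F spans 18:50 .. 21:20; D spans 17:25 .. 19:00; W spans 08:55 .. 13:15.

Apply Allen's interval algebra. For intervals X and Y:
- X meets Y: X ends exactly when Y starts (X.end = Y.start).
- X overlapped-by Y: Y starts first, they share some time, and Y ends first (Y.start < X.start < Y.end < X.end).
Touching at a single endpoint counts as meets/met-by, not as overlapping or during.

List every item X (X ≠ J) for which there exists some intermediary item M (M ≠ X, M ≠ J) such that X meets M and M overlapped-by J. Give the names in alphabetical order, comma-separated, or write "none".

Target J = [14:10, 16:05].
Intermediaries M with M overlapped-by J: L.
Via L — items with X meets L: none.
Union: none.

none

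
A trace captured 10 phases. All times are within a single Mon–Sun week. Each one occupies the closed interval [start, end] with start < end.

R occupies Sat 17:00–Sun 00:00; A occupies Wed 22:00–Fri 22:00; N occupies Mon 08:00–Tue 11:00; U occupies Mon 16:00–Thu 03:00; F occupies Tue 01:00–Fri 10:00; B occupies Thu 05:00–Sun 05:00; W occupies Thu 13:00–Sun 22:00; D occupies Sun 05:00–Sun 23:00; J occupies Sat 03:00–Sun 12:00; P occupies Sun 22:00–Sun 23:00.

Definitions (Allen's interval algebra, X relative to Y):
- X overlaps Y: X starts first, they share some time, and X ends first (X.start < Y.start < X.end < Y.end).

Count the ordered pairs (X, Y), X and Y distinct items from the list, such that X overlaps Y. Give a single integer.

Checking all 90 ordered pairs for relation 'overlaps'; matching pairs in alphabetical order:
(A, B): A overlaps B ✓
(A, W): A overlaps W ✓
(B, J): B overlaps J ✓
(B, W): B overlaps W ✓
(F, A): F overlaps A ✓
(F, B): F overlaps B ✓
(F, W): F overlaps W ✓
(J, D): J overlaps D ✓
(N, F): N overlaps F ✓
(N, U): N overlaps U ✓
(U, A): U overlaps A ✓
(U, F): U overlaps F ✓
(W, D): W overlaps D ✓
Count: 13.

13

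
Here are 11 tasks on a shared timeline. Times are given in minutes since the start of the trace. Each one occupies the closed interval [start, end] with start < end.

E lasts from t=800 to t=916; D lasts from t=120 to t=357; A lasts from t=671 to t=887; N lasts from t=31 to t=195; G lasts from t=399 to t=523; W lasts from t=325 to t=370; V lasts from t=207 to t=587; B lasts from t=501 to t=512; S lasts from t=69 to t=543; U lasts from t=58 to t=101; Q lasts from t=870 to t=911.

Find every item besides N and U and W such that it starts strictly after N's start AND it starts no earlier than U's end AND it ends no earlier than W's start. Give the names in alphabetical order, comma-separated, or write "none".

A, B, D, E, G, Q, V

Conditions: its start is strictly after N's start (X.start > t=31) AND its start is no earlier than U's end (X.start >= t=101) AND its end is no earlier than W's start (X.end >= t=325).
A: start t=671 > t=31? ✓; start t=671 >= t=101? ✓; end t=887 >= t=325? ✓ → yes.
B: start t=501 > t=31? ✓; start t=501 >= t=101? ✓; end t=512 >= t=325? ✓ → yes.
D: start t=120 > t=31? ✓; start t=120 >= t=101? ✓; end t=357 >= t=325? ✓ → yes.
E: start t=800 > t=31? ✓; start t=800 >= t=101? ✓; end t=916 >= t=325? ✓ → yes.
G: start t=399 > t=31? ✓; start t=399 >= t=101? ✓; end t=523 >= t=325? ✓ → yes.
Q: start t=870 > t=31? ✓; start t=870 >= t=101? ✓; end t=911 >= t=325? ✓ → yes.
S: start t=69 > t=31? ✓; start t=69 >= t=101? ✗; end t=543 >= t=325? ✓ → no.
V: start t=207 > t=31? ✓; start t=207 >= t=101? ✓; end t=587 >= t=325? ✓ → yes.
Result: A, B, D, E, G, Q, V.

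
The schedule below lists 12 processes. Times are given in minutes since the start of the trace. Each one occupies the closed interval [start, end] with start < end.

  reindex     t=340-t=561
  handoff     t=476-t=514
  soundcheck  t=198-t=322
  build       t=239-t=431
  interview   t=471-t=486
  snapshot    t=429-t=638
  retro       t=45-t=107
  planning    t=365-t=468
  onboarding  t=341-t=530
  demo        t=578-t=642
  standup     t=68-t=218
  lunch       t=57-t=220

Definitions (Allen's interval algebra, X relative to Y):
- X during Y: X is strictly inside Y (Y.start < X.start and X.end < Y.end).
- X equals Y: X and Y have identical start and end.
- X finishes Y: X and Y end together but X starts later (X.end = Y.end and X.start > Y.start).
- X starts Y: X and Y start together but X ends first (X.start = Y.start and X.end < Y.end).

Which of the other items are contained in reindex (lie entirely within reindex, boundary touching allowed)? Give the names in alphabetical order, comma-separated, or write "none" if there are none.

handoff, interview, onboarding, planning

Target reindex = [t=340, t=561].
build [t=239, t=431] → overlaps → no.
demo [t=578, t=642] → after → no.
handoff [t=476, t=514] → during → yes.
interview [t=471, t=486] → during → yes.
lunch [t=57, t=220] → before → no.
onboarding [t=341, t=530] → during → yes.
planning [t=365, t=468] → during → yes.
retro [t=45, t=107] → before → no.
snapshot [t=429, t=638] → overlapped-by → no.
soundcheck [t=198, t=322] → before → no.
standup [t=68, t=218] → before → no.
Result: handoff, interview, onboarding, planning.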